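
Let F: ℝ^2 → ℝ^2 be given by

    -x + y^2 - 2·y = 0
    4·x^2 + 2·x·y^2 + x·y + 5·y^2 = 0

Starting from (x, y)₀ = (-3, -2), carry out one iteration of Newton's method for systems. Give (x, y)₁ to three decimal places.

(-0.807, -0.532)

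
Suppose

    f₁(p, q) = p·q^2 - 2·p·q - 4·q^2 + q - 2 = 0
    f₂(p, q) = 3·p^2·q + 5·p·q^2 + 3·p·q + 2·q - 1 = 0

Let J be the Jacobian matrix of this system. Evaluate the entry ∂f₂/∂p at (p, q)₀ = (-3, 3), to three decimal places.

0.000

∂f₂/∂p = 6·p·q + 5·q^2 + 3·q.
At (-3, 3) this is 0.000.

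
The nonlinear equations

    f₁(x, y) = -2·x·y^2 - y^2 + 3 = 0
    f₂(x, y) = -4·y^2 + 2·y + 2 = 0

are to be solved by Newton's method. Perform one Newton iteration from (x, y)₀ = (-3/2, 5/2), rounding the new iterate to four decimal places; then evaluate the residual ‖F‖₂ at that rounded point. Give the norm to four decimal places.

At (-3/2, 5/2): F = (15.5000, -18.0000).
Jacobian J = [[-2·y^2, -4·x·y - 2·y], [0, -8·y + 2]].
At the point, J = [[-12.5000, 10.0000], [0.0000, -18.0000]] (det J = 225.0000).
Solving J·Δ = −F gives Δ = (0.4400, -1.0000).
Then the next iterate is (x, y)₁ = (-1.0600, 1.5000).
Re-evaluating at (-1.0600, 1.5000): F = (5.5200, -4.0000), so ‖F‖₂ = 6.8169.

6.8169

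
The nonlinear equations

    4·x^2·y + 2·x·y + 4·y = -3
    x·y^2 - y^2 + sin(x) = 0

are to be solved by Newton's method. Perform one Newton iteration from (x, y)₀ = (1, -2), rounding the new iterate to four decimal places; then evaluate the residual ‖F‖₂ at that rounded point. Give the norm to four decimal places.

At (1, -2): F = (-17.0000, 0.841471).
Jacobian J = [[8·x·y + 2·y, 4·x^2 + 2·x + 4], [y^2 + cos(x), 2·x·y - 2·y]].
At the point, J = [[-20.0000, 10.0000], [4.540302, 0.0000]] (det J = -45.403023).
Solving J·Δ = −F gives Δ = (-0.1853, 1.3293).
Then the next iterate is (x, y)₁ = (0.8147, -0.6707).
Re-evaluating at (0.8147, -0.6707): F = (-2.556310, 0.644165), so ‖F‖₂ = 2.6362.

2.6362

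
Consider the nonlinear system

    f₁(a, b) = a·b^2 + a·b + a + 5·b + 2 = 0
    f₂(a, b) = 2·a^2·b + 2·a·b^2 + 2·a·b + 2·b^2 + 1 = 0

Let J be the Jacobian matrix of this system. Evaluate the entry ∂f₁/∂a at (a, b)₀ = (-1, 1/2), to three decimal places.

∂f₁/∂a = b^2 + b + 1.
At (-1, 1/2) this is 1.750.

1.750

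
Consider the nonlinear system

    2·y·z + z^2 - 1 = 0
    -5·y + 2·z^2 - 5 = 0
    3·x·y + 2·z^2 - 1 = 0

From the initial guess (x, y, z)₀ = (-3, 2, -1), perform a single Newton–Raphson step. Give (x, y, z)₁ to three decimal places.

At (-3, 2, -1): F = (-4.000, -13.000, -17.000).
Jacobian J = [[0, 2·z, 2·y + 2·z], [0, -5, 4·z], [3·y, 3·x, 4·z]].
At the point, J = [[0.000, -2.000, 2.000], [0.000, -5.000, -4.000], [6.000, -9.000, -4.000]] (det J = 108.000).
Solving J·Δ = −F gives Δ = (-0.889, -2.333, -0.333).
Then the next iterate is (x, y, z)₁ = (-3.889, -0.333, -1.333).

(-3.889, -0.333, -1.333)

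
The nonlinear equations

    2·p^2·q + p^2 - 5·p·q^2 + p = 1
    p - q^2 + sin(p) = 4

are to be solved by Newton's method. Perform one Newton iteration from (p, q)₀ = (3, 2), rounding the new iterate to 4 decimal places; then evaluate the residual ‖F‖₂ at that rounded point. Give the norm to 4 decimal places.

At (3, 2): F = (-13.0000, -4.858880).
Jacobian J = [[4·p·q + 2·p - 5·q^2 + 1, 2·p^2 - 10·p·q], [cos(p) + 1, -2·q]].
At the point, J = [[11.0000, -42.0000], [0.010008, -4.0000]] (det J = -43.579685).
Solving J·Δ = −F gives Δ = (-3.4895, -1.2235).
Then the next iterate is (p, q)₁ = (-0.4895, 0.7765).
Re-evaluating at (-0.4895, 0.7765): F = (0.597951, -5.562637), so ‖F‖₂ = 5.5947.

5.5947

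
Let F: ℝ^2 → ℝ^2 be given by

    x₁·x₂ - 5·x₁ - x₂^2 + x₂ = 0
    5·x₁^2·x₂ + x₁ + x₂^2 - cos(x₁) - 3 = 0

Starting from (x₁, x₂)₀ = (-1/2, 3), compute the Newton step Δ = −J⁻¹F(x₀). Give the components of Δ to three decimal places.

At (-1/2, 3): F = (-5.000, 8.37242).
Jacobian J = [[x₂ - 5, x₁ - 2·x₂ + 1], [10·x₁·x₂ + sin(x₁) + 1, 5·x₁^2 + 2·x₂]].
At the point, J = [[-2.000, -5.500], [-14.47943, 7.250]] (det J = -94.13684).
Solving J·Δ = −F gives Δ = (0.104, -0.947).

(0.104, -0.947)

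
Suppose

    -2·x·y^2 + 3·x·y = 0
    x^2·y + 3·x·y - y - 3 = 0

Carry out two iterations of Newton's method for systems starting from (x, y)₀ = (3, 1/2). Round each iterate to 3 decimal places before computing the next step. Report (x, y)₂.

At (3, 1/2): F = (3.000, 5.500).
Jacobian J = [[-2·y^2 + 3·y, -4·x·y + 3·x], [2·x·y + 3·y, x^2 + 3·x - 1]].
At the point, J = [[1.000, 3.000], [4.500, 17.000]] (det J = 3.500).
Solving J·Δ = −F gives Δ = (-9.857, 2.286).
Then the next iterate is (x, y)₁ = (-6.857, 2.786).
Round to (-6.857, 2.786) and repeat: F = (49.13446, 67.89659), J = [[-7.16559, 55.84341], [-29.84920, 25.44745]].
Δ = (1.712, -0.660), so (x, y)₂ = (-5.145, 2.126).

(-5.145, 2.126)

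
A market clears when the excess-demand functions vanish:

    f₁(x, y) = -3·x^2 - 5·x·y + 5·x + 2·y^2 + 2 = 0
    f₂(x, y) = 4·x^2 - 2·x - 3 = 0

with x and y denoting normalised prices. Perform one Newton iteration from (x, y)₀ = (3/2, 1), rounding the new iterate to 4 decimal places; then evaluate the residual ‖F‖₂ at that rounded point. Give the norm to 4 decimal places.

0.4629

At (3/2, 1): F = (-2.7500, 3.0000).
Jacobian J = [[-6·x - 5·y + 5, -5·x + 4·y], [8·x - 2, 0]].
At the point, J = [[-9.0000, -3.5000], [10.0000, 0.0000]] (det J = 35.0000).
Solving J·Δ = −F gives Δ = (-0.3000, -0.0143).
Then the next iterate is (x, y)₁ = (1.2000, 0.9857).
Re-evaluating at (1.2000, 0.9857): F = (-0.290991, 0.3600), so ‖F‖₂ = 0.4629.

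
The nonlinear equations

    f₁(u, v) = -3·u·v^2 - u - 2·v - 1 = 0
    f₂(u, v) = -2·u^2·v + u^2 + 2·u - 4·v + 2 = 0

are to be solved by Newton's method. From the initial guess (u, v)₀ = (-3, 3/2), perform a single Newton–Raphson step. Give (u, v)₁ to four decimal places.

(-1.4596, 1.2075)

At (-3, 3/2): F = (19.2500, -28.0000).
Jacobian J = [[-3·v^2 - 1, -6·u·v - 2], [-4·u·v + 2·u + 2, -2·u^2 - 4]].
At the point, J = [[-7.7500, 25.0000], [14.0000, -22.0000]] (det J = -179.5000).
Solving J·Δ = −F gives Δ = (1.5404, -0.2925).
Then the next iterate is (u, v)₁ = (-1.4596, 1.2075).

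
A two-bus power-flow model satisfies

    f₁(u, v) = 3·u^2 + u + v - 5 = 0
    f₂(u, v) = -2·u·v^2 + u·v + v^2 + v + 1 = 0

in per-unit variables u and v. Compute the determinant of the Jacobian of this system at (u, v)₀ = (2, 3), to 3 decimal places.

J = [[6·u + 1, 1], [-2·v^2 + v, -4·u·v + u + 2·v + 1]].
At the point, J = [[13.000, 1.000], [-15.000, -15.000]].
det J = -180.000.

-180.000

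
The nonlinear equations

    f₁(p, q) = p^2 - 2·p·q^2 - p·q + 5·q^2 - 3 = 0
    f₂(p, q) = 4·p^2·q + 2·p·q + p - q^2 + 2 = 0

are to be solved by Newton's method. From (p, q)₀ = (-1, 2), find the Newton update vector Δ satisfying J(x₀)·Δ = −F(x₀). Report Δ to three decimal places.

At (-1, 2): F = (28.000, 1.000).
Jacobian J = [[2·p - 2·q^2 - q, -4·p·q - p + 10·q], [8·p·q + 2·q + 1, 4·p^2 + 2·p - 2·q]].
At the point, J = [[-12.000, 29.000], [-11.000, -2.000]] (det J = 343.000).
Solving J·Δ = −F gives Δ = (0.248, -0.863).

(0.248, -0.863)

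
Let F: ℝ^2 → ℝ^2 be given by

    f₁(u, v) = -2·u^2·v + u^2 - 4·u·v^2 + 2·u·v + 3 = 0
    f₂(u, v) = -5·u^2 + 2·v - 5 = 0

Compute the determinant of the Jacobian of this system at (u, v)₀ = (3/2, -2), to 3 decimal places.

J = [[-4·u·v + 2·u - 4·v^2 + 2·v, -2·u^2 - 8·u·v + 2·u], [-10·u, 2]].
At the point, J = [[-5.000, 22.500], [-15.000, 2.000]].
det J = 327.500.

327.500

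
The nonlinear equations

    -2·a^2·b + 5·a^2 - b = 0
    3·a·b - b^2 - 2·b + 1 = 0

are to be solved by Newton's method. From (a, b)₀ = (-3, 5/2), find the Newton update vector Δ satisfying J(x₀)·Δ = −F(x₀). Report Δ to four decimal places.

(4.0860, -0.1316)

At (-3, 5/2): F = (-2.5000, -32.7500).
Jacobian J = [[-4·a·b + 10·a, -2·a^2 - 1], [3·b, 3·a - 2·b - 2]].
At the point, J = [[0.0000, -19.0000], [7.5000, -16.0000]] (det J = 142.5000).
Solving J·Δ = −F gives Δ = (4.0860, -0.1316).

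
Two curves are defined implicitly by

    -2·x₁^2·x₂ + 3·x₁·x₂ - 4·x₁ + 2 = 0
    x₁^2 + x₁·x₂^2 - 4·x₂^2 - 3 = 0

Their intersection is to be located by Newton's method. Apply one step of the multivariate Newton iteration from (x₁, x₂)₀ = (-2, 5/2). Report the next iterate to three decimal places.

(-1.645, 1.310)

At (-2, 5/2): F = (-25.000, -36.500).
Jacobian J = [[-4·x₁·x₂ + 3·x₂ - 4, -2·x₁^2 + 3·x₁], [2·x₁ + x₂^2, 2·x₁·x₂ - 8·x₂]].
At the point, J = [[23.500, -14.000], [2.250, -30.000]] (det J = -673.500).
Solving J·Δ = −F gives Δ = (0.355, -1.190).
Then the next iterate is (x₁, x₂)₁ = (-1.645, 1.310).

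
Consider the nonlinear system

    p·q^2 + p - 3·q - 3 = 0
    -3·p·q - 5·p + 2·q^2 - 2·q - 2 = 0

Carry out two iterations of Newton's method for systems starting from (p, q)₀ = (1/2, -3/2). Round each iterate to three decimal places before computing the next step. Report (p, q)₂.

At (1/2, -3/2): F = (3.125, 5.250).
Jacobian J = [[q^2 + 1, 2·p·q - 3], [-3·q - 5, -3·p + 4·q - 2]].
At the point, J = [[3.250, -4.500], [-0.500, -9.500]] (det J = -33.125).
Solving J·Δ = −F gives Δ = (-0.183, 0.562).
Then the next iterate is (p, q)₁ = (0.317, -0.938).
Round to (0.317, -0.938) and repeat: F = (0.40991, 0.94273), J = [[1.87984, -3.59469], [-2.186, -6.703]].
Δ = (0.031, 0.130), so (p, q)₂ = (0.348, -0.808).

(0.348, -0.808)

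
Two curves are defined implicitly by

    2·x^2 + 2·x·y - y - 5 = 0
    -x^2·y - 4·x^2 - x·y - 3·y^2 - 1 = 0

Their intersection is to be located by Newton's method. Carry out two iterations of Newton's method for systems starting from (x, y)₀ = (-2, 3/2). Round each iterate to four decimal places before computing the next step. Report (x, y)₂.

(-0.7656, -1.1998)

At (-2, 3/2): F = (-4.5000, -26.7500).
Jacobian J = [[4·x + 2·y, 2·x - 1], [-2·x·y - 8·x - y, -x^2 - x - 6·y]].
At the point, J = [[-5.0000, -5.0000], [20.5000, -11.0000]] (det J = 157.5000).
Solving J·Δ = −F gives Δ = (0.5349, -1.4349).
Then the next iterate is (x, y)₁ = (-1.4651, 0.0651).
Round to (-1.4651, 0.0651) and repeat: F = (-0.962820, -9.643146), J = [[-5.7302, -3.9302], [11.846456, -1.072018]].
Δ = (0.6995, -1.2649), so (x, y)₂ = (-0.7656, -1.1998).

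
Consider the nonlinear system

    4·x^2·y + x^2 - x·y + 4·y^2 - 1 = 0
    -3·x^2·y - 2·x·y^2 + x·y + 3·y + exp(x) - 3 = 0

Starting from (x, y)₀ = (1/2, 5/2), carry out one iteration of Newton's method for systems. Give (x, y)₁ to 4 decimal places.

At (1/2, 5/2): F = (25.5000, -0.726279).
Jacobian J = [[8·x·y + 2·x - y, 4·x^2 - x + 8·y], [-6·x·y - 2·y^2 + y + exp(x), -3·x^2 - 4·x·y + x + 3]].
At the point, J = [[8.5000, 20.5000], [-15.851279, -2.2500]] (det J = 305.826214).
Solving J·Δ = −F gives Δ = (0.1389, -1.3015).
Then the next iterate is (x, y)₁ = (0.6389, 1.1985).

(0.6389, 1.1985)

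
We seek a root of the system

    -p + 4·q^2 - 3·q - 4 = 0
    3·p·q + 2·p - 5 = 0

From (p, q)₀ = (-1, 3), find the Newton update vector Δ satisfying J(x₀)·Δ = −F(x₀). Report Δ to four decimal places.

At (-1, 3): F = (24.0000, -16.0000).
Jacobian J = [[-1, 8·q - 3], [3·q + 2, 3·p]].
At the point, J = [[-1.0000, 21.0000], [11.0000, -3.0000]] (det J = -228.0000).
Solving J·Δ = −F gives Δ = (1.1579, -1.0877).

(1.1579, -1.0877)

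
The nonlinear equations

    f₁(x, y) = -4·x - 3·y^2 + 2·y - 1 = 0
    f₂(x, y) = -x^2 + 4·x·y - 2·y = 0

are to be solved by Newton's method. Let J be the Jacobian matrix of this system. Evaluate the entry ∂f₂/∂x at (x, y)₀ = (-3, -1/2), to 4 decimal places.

4.0000

∂f₂/∂x = -2·x + 4·y.
At (-3, -1/2) this is 4.0000.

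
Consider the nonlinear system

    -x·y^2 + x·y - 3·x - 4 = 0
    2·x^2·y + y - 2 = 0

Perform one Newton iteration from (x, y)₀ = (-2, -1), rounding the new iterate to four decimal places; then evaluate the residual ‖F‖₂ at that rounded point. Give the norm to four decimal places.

At (-2, -1): F = (6.0000, -11.0000).
Jacobian J = [[-y^2 + y - 3, -2·x·y + x], [4·x·y, 2·x^2 + 1]].
At the point, J = [[-5.0000, -6.0000], [8.0000, 9.0000]] (det J = 3.0000).
Solving J·Δ = −F gives Δ = (4.0000, -2.3333).
Then the next iterate is (x, y)₁ = (2.0000, -3.3333).
Re-evaluating at (2.0000, -3.3333): F = (-38.888378, -31.9997), so ‖F‖₂ = 50.3616.

50.3616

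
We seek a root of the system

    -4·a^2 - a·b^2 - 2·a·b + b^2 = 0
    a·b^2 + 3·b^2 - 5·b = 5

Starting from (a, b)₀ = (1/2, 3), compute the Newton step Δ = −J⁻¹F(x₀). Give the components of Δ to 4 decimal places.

(-0.0466, -0.6925)

At (1/2, 3): F = (0.5000, 11.5000).
Jacobian J = [[-8·a - b^2 - 2·b, -2·a·b - 2·a + 2·b], [b^2, 2·a·b + 6·b - 5]].
At the point, J = [[-19.0000, 2.0000], [9.0000, 16.0000]] (det J = -322.0000).
Solving J·Δ = −F gives Δ = (-0.0466, -0.6925).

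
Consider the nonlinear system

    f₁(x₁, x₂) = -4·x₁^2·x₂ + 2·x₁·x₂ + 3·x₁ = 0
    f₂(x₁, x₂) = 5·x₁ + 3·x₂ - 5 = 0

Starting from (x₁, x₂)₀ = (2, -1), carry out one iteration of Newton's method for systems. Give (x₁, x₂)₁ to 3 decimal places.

At (2, -1): F = (18.000, 2.000).
Jacobian J = [[-8·x₁·x₂ + 2·x₂ + 3, -4·x₁^2 + 2·x₁], [5, 3]].
At the point, J = [[17.000, -12.000], [5.000, 3.000]] (det J = 111.000).
Solving J·Δ = −F gives Δ = (-0.703, 0.505).
Then the next iterate is (x₁, x₂)₁ = (1.297, -0.495).

(1.297, -0.495)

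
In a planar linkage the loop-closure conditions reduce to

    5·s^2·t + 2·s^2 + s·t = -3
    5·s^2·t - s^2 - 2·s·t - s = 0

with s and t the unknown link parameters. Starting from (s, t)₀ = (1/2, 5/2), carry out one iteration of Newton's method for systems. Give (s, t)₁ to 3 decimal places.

At (1/2, 5/2): F = (7.875, -0.125).
Jacobian J = [[10·s·t + 4·s + t, 5·s^2 + s], [10·s·t - 2·s - 2·t - 1, 5·s^2 - 2·s]].
At the point, J = [[17.000, 1.750], [5.500, 0.250]] (det J = -5.375).
Solving J·Δ = −F gives Δ = (0.407, -8.453).
Then the next iterate is (s, t)₁ = (0.907, -5.953).

(0.907, -5.953)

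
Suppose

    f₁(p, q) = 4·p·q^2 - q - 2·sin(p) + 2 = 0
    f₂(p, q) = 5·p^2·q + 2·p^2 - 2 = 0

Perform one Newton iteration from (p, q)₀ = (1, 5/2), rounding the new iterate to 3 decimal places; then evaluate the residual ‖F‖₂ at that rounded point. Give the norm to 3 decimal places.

At (1, 5/2): F = (22.81706, 12.500).
Jacobian J = [[4·q^2 - 2·cos(p), 8·p·q - 1], [10·p·q + 4·p, 5·p^2]].
At the point, J = [[23.91940, 19.000], [29.000, 5.000]] (det J = -431.40302).
Solving J·Δ = −F gives Δ = (-0.286, -0.841).
Then the next iterate is (p, q)₁ = (0.714, 1.659).
Re-evaluating at (0.714, 1.659): F = (6.89179, 3.24835), so ‖F‖₂ = 7.619.

7.619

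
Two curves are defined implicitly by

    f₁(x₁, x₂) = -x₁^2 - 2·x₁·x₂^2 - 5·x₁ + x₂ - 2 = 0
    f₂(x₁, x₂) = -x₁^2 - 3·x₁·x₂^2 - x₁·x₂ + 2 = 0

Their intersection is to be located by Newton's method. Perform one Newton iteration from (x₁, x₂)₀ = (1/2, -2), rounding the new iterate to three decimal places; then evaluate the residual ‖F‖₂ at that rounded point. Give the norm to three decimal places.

139.485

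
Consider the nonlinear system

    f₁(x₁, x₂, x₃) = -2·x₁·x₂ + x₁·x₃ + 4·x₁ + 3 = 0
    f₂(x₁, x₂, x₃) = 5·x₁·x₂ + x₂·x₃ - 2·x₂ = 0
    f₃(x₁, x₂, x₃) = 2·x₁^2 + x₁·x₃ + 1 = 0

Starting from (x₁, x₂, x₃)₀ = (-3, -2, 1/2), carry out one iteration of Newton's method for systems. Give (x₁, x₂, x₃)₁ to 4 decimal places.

(-1.3165, -0.9451, -0.1203)

At (-3, -2, 1/2): F = (-22.5000, 33.0000, 17.5000).
Jacobian J = [[-2·x₂ + x₃ + 4, -2·x₁, x₁], [5·x₂, 5·x₁ + x₃ - 2, x₂], [4·x₁ + x₃, 0, x₁]].
At the point, J = [[8.5000, 6.0000, -3.0000], [-10.0000, -16.5000, -2.0000], [-11.5000, 0.0000, -3.0000]] (det J = 948.0000).
Solving J·Δ = −F gives Δ = (1.6835, 1.0549, -0.6203).
Then the next iterate is (x₁, x₂, x₃)₁ = (-1.3165, -0.9451, -0.1203).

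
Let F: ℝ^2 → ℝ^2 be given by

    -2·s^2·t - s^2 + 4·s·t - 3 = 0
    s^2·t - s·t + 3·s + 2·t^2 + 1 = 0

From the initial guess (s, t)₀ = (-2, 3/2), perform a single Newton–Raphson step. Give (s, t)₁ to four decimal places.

(-0.7708, 1.2526)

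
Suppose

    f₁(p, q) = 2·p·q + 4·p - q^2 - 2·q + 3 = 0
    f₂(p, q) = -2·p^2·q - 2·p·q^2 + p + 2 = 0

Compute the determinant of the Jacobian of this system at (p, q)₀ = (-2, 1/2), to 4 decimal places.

J = [[2·q + 4, 2·p - 2·q - 2], [-4·p·q - 2·q^2 + 1, -2·p^2 - 4·p·q]].
At the point, J = [[5.0000, -7.0000], [4.5000, -4.0000]].
det J = 11.5000.

11.5000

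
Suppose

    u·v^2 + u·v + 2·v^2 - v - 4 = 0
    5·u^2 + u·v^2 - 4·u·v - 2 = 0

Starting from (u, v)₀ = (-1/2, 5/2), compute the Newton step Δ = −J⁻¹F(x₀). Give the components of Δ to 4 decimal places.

(0.1571, -0.5000)

At (-1/2, 5/2): F = (1.6250, 1.1250).
Jacobian J = [[v^2 + v, 2·u·v + u + 4·v - 1], [10·u + v^2 - 4·v, 2·u·v - 4·u]].
At the point, J = [[8.7500, 6.0000], [-8.7500, -0.5000]] (det J = 48.1250).
Solving J·Δ = −F gives Δ = (0.1571, -0.5000).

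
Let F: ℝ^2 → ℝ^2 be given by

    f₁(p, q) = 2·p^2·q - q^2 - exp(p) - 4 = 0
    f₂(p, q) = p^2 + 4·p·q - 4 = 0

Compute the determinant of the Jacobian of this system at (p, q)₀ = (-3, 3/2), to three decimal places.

J = [[4·p·q - exp(p), 2·p^2 - 2·q], [2·p + 4·q, 4·p]].
At the point, J = [[-18.04979, 15.000], [0.000, -12.000]].
det J = 216.597.

216.597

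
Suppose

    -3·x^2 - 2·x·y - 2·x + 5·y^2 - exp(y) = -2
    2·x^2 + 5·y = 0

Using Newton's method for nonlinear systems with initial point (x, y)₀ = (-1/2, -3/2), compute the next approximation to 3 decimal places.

(-5.316, -2.026)

At (-1/2, -3/2): F = (11.77687, -7.000).
Jacobian J = [[-6·x - 2·y - 2, -2·x + 10·y - exp(y)], [4·x, 5]].
At the point, J = [[4.000, -14.22313], [-2.000, 5.000]] (det J = -8.44626).
Solving J·Δ = −F gives Δ = (-4.816, -0.526).
Then the next iterate is (x, y)₁ = (-5.316, -2.026).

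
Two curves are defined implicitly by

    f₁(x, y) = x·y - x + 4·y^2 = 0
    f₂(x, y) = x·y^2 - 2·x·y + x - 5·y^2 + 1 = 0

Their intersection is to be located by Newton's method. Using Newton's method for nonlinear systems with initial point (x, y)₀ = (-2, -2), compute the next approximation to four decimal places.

At (-2, -2): F = (22.0000, -37.0000).
Jacobian J = [[y - 1, x + 8·y], [y^2 - 2·y + 1, 2·x·y - 2·x - 10·y]].
At the point, J = [[-3.0000, -18.0000], [9.0000, 32.0000]] (det J = 66.0000).
Solving J·Δ = −F gives Δ = (-0.5758, 1.3182).
Then the next iterate is (x, y)₁ = (-2.5758, -0.6818).

(-2.5758, -0.6818)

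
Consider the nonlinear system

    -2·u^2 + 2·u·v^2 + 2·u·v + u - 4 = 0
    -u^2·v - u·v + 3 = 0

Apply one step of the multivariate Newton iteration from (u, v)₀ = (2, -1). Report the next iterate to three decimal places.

At (2, -1): F = (-10.000, 9.000).
Jacobian J = [[-4·u + 2·v^2 + 2·v + 1, 4·u·v + 2·u], [-2·u·v - v, -u^2 - u]].
At the point, J = [[-7.000, -4.000], [5.000, -6.000]] (det J = 62.000).
Solving J·Δ = −F gives Δ = (-1.548, 0.210).
Then the next iterate is (u, v)₁ = (0.452, -0.790).

(0.452, -0.790)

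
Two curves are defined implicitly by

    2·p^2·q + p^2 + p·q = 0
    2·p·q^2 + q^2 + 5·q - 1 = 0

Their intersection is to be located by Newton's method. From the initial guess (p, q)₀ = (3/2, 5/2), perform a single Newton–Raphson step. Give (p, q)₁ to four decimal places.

(1.0149, 1.2826)

At (3/2, 5/2): F = (17.2500, 36.5000).
Jacobian J = [[4·p·q + 2·p + q, 2·p^2 + p], [2·q^2, 4·p·q + 2·q + 5]].
At the point, J = [[20.5000, 6.0000], [12.5000, 25.0000]] (det J = 437.5000).
Solving J·Δ = −F gives Δ = (-0.4851, -1.2174).
Then the next iterate is (p, q)₁ = (1.0149, 1.2826).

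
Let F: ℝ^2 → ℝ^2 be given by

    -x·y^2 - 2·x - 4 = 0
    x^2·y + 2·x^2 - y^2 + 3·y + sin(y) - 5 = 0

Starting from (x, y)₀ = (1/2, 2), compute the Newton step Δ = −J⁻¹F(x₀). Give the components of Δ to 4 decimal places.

At (1/2, 2): F = (-7.0000, -1.090703).
Jacobian J = [[-y^2 - 2, -2·x·y], [2·x·y + 4·x, x^2 - 2·y + cos(y) + 3]].
At the point, J = [[-6.0000, -2.0000], [4.0000, -1.166147]] (det J = 14.996881).
Solving J·Δ = −F gives Δ = (-0.3989, -2.3034).

(-0.3989, -2.3034)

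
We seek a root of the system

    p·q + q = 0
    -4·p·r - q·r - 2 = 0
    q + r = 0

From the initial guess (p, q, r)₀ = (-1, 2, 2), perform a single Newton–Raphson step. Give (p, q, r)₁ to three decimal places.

At (-1, 2, 2): F = (0.000, 2.000, 4.000).
Jacobian J = [[q, p + 1, 0], [-4·r, -r, -4·p - q], [0, 1, 1]].
At the point, J = [[2.000, 0.000, 0.000], [-8.000, -2.000, 2.000], [0.000, 1.000, 1.000]] (det J = -8.000).
Solving J·Δ = −F gives Δ = (0.000, -1.500, -2.500).
Then the next iterate is (p, q, r)₁ = (-1.000, 0.500, -0.500).

(-1.000, 0.500, -0.500)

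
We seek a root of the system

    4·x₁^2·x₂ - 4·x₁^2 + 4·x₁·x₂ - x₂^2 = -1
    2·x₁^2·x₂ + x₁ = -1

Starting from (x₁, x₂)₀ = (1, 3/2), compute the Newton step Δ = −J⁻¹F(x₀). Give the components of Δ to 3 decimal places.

(-0.767, 0.183)

At (1, 3/2): F = (6.750, 5.000).
Jacobian J = [[8·x₁·x₂ - 8·x₁ + 4·x₂, 4·x₁^2 + 4·x₁ - 2·x₂], [4·x₁·x₂ + 1, 2·x₁^2]].
At the point, J = [[10.000, 5.000], [7.000, 2.000]] (det J = -15.000).
Solving J·Δ = −F gives Δ = (-0.767, 0.183).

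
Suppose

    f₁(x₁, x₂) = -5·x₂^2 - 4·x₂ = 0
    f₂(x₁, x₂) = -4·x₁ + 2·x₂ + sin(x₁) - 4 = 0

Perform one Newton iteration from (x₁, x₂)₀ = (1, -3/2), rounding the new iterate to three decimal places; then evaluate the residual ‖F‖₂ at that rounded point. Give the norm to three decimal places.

1.209

At (1, -3/2): F = (-5.250, -10.15853).
Jacobian J = [[0, -10·x₂ - 4], [cos(x₁) - 4, 2]].
At the point, J = [[0.000, 11.000], [-3.45970, 2.000]] (det J = 38.05667).
Solving J·Δ = −F gives Δ = (-2.660, 0.477).
Then the next iterate is (x₁, x₂)₁ = (-1.660, -1.023).
Re-evaluating at (-1.660, -1.023): F = (-1.14064, -0.40202), so ‖F‖₂ = 1.209.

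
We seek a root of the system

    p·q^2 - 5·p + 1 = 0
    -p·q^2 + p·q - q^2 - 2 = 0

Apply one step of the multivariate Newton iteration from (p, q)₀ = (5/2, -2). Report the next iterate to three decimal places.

(-0.569, -1.843)

At (5/2, -2): F = (-1.500, -21.000).
Jacobian J = [[q^2 - 5, 2·p·q], [-q^2 + q, -2·p·q + p - 2·q]].
At the point, J = [[-1.000, -10.000], [-6.000, 16.500]] (det J = -76.500).
Solving J·Δ = −F gives Δ = (-3.069, 0.157).
Then the next iterate is (p, q)₁ = (-0.569, -1.843).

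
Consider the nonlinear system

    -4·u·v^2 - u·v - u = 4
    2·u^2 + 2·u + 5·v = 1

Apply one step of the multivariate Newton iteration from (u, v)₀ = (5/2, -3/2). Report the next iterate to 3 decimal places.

At (5/2, -3/2): F = (-25.250, 9.000).
Jacobian J = [[-4·v^2 - v - 1, -8·u·v - u], [4·u + 2, 5]].
At the point, J = [[-8.500, 27.500], [12.000, 5.000]] (det J = -372.500).
Solving J·Δ = −F gives Δ = (-1.003, 0.608).
Then the next iterate is (u, v)₁ = (1.497, -0.892).

(1.497, -0.892)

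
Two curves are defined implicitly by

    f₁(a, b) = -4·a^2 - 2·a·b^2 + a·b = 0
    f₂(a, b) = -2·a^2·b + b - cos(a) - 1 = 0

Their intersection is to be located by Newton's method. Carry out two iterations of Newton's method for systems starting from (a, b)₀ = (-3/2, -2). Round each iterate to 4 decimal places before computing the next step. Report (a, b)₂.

At (-3/2, -2): F = (6.0000, 5.929263).
Jacobian J = [[-8·a - 2·b^2 + b, -4·a·b + a], [-4·a·b + sin(a), -2·a^2 + 1]].
At the point, J = [[2.0000, -13.5000], [-12.997495, -3.5000]] (det J = -182.466182).
Solving J·Δ = −F gives Δ = (0.3236, 0.4924).
Then the next iterate is (a, b)₁ = (-1.1764, -1.5076).
Round to (-1.1764, -1.5076) and repeat: F = (1.585453, 1.280935), J = [[3.357884, -8.270563], [-8.017391, -1.767834]].
Δ = (0.1078, 0.2355), so (a, b)₂ = (-1.0686, -1.2721).

(-1.0686, -1.2721)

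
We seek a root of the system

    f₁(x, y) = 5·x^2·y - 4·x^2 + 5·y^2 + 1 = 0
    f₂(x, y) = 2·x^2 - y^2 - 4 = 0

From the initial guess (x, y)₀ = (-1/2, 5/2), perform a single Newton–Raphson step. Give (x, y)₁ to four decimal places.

At (-1/2, 5/2): F = (34.3750, -9.7500).
Jacobian J = [[10·x·y - 8·x, 5·x^2 + 10·y], [4·x, -2·y]].
At the point, J = [[-8.5000, 26.2500], [-2.0000, -5.0000]] (det J = 95.0000).
Solving J·Δ = −F gives Δ = (-0.8849, -1.5961).
Then the next iterate is (x, y)₁ = (-1.3849, 0.9039).

(-1.3849, 0.9039)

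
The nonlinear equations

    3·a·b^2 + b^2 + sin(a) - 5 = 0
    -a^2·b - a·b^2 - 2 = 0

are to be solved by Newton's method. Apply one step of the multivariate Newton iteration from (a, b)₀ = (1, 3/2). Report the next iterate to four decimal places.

(-0.4668, 1.9877)

At (1, 3/2): F = (4.841471, -5.7500).
Jacobian J = [[3·b^2 + cos(a), 6·a·b + 2·b], [-2·a·b - b^2, -a^2 - 2·a·b]].
At the point, J = [[7.290302, 12.0000], [-5.2500, -4.0000]] (det J = 33.838791).
Solving J·Δ = −F gives Δ = (-1.4668, 0.4877).
Then the next iterate is (a, b)₁ = (-0.4668, 1.9877).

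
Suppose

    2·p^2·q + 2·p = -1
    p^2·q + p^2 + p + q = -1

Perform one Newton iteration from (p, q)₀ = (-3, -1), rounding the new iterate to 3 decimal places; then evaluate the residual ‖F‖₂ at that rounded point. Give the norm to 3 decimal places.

At (-3, -1): F = (-23.000, -3.000).
Jacobian J = [[4·p·q + 2, 2·p^2], [2·p·q + 2·p + 1, p^2 + 1]].
At the point, J = [[14.000, 18.000], [1.000, 10.000]] (det J = 122.000).
Solving J·Δ = −F gives Δ = (1.443, 0.156).
Then the next iterate is (p, q)₁ = (-1.557, -0.844).
Re-evaluating at (-1.557, -0.844): F = (-6.20613, -1.02282), so ‖F‖₂ = 6.290.

6.290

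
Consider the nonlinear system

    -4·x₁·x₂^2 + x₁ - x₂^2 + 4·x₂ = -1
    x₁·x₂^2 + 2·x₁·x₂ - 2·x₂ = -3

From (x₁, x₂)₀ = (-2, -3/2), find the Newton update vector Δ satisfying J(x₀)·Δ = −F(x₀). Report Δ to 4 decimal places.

At (-2, -3/2): F = (8.7500, 7.5000).
Jacobian J = [[-4·x₂^2 + 1, -8·x₁·x₂ - 2·x₂ + 4], [x₂^2 + 2·x₂, 2·x₁·x₂ + 2·x₁ - 2]].
At the point, J = [[-8.0000, -17.0000], [-0.7500, 0.0000]] (det J = -12.7500).
Solving J·Δ = −F gives Δ = (10.0000, -4.1912).

(10.0000, -4.1912)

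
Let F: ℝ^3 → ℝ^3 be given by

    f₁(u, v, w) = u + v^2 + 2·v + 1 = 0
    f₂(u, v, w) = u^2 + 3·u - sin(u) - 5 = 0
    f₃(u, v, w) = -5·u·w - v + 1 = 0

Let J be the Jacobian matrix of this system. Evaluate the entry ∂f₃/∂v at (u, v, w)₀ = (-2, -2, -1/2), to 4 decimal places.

-1.0000

∂f₃/∂v = -1.
At (-2, -2, -1/2) this is -1.0000.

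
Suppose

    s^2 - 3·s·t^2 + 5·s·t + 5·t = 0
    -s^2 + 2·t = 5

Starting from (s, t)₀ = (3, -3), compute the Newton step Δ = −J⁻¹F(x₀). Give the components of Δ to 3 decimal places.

(-3.269, 0.194)

At (3, -3): F = (-132.000, -20.000).
Jacobian J = [[2·s - 3·t^2 + 5·t, -6·s·t + 5·s + 5], [-2·s, 2]].
At the point, J = [[-36.000, 74.000], [-6.000, 2.000]] (det J = 372.000).
Solving J·Δ = −F gives Δ = (-3.269, 0.194).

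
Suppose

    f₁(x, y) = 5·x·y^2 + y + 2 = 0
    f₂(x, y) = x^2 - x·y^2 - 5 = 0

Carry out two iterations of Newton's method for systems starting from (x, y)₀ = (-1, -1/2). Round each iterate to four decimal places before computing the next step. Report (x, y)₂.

(-2.2404, -0.4380)

At (-1, -1/2): F = (0.2500, -3.7500).
Jacobian J = [[5·y^2, 10·x·y + 1], [2·x - y^2, -2·x·y]].
At the point, J = [[1.2500, 6.0000], [-2.2500, -1.0000]] (det J = 12.2500).
Solving J·Δ = −F gives Δ = (-1.8163, 0.3367).
Then the next iterate is (x, y)₁ = (-2.8163, -0.1633).
Round to (-2.8163, -0.1633) and repeat: F = (1.461190, 3.006648), J = [[0.133334, 5.599018], [-5.659267, -0.919804]].
Δ = (0.5759, -0.2747), so (x, y)₂ = (-2.2404, -0.4380).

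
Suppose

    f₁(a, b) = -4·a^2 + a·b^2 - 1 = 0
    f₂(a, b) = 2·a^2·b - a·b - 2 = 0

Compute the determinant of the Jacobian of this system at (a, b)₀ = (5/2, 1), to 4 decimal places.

J = [[-8·a + b^2, 2·a·b], [4·a·b - b, 2·a^2 - a]].
At the point, J = [[-19.0000, 5.0000], [9.0000, 10.0000]].
det J = -235.0000.

-235.0000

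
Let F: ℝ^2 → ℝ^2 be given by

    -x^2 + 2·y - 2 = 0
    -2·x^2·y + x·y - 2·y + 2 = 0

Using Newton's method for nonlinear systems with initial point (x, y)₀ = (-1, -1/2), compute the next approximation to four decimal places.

(1.2000, -0.7000)

At (-1, -1/2): F = (-4.0000, 4.5000).
Jacobian J = [[-2·x, 2], [-4·x·y + y, -2·x^2 + x - 2]].
At the point, J = [[2.0000, 2.0000], [-2.5000, -5.0000]] (det J = -5.0000).
Solving J·Δ = −F gives Δ = (2.2000, -0.2000).
Then the next iterate is (x, y)₁ = (1.2000, -0.7000).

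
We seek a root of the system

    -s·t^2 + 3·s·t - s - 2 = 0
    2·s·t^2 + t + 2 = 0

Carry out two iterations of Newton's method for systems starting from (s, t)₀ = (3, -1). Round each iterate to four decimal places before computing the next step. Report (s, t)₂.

At (3, -1): F = (-17.0000, 7.0000).
Jacobian J = [[-t^2 + 3·t - 1, -2·s·t + 3·s], [2·t^2, 4·s·t + 1]].
At the point, J = [[-5.0000, 15.0000], [2.0000, -11.0000]] (det J = 25.0000).
Solving J·Δ = −F gives Δ = (-3.2800, 0.0400).
Then the next iterate is (s, t)₁ = (-0.2800, -0.9600).
Round to (-0.2800, -0.9600) and repeat: F = (-0.655552, 0.523904), J = [[-4.8016, -1.3776], [1.8432, 2.0752]].
Δ = (-0.0860, -0.1761), so (s, t)₂ = (-0.3660, -1.1361).

(-0.3660, -1.1361)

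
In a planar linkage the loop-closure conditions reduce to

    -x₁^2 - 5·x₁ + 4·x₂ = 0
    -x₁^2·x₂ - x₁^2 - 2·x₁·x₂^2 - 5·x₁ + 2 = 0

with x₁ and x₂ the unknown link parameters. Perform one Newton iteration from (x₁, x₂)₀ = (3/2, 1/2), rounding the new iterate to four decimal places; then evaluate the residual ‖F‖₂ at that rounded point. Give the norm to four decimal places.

At (3/2, 1/2): F = (-7.7500, -9.6250).
Jacobian J = [[-2·x₁ - 5, 4], [-2·x₁·x₂ - 2·x₁ - 2·x₂^2 - 5, -x₁^2 - 4·x₁·x₂]].
At the point, J = [[-8.0000, 4.0000], [-10.0000, -5.2500]] (det J = 82.0000).
Solving J·Δ = −F gives Δ = (-0.9657, 0.0061).
Then the next iterate is (x₁, x₂)₁ = (0.5343, 0.5061).
Re-evaluating at (0.5343, 0.5061): F = (-0.932576, -1.375164), so ‖F‖₂ = 1.6616.

1.6616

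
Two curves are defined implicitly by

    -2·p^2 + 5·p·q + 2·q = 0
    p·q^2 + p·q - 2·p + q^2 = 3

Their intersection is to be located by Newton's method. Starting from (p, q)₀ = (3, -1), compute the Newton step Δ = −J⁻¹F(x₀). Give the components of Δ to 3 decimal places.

At (3, -1): F = (-35.000, -8.000).
Jacobian J = [[-4·p + 5·q, 5·p + 2], [q^2 + q - 2, 2·p·q + p + 2·q]].
At the point, J = [[-17.000, 17.000], [-2.000, -5.000]] (det J = 119.000).
Solving J·Δ = −F gives Δ = (-2.613, -0.555).

(-2.613, -0.555)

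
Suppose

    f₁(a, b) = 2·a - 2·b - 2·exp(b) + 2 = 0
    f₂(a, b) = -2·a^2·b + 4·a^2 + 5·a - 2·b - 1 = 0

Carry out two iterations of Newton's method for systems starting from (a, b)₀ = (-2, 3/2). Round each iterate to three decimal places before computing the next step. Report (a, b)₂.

At (-2, 3/2): F = (-13.96338, -10.000).
Jacobian J = [[2, -2·exp(b) - 2], [-4·a·b + 8·a + 5, -2·a^2 - 2]].
At the point, J = [[2.000, -10.96338], [1.000, -10.000]] (det J = -9.03662).
Solving J·Δ = −F gives Δ = (3.320, -0.668).
Then the next iterate is (a, b)₁ = (1.320, 0.832).
Round to (1.320, 0.832) and repeat: F = (-1.61982, 8.00625), J = [[2.000, -6.59582], [11.16704, -5.48480]].
Δ = (-0.984, -0.544), so (a, b)₂ = (0.336, 0.288).

(0.336, 0.288)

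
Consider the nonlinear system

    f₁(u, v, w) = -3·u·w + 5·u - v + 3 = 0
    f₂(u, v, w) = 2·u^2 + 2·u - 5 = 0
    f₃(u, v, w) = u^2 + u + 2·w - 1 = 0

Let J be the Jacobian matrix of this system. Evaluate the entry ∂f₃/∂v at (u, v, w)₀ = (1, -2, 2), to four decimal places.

0.0000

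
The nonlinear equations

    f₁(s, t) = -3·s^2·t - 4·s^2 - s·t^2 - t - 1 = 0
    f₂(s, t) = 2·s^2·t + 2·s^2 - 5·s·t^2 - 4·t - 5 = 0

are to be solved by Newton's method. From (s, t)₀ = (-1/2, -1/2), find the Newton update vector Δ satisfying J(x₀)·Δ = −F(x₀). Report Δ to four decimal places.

(0.0657, -0.3788)

At (-1/2, -1/2): F = (-1.0000, -2.1250).
Jacobian J = [[-6·s·t - 8·s - t^2, -3·s^2 - 2·s·t - 1], [4·s·t + 4·s - 5·t^2, 2·s^2 - 10·s·t - 4]].
At the point, J = [[2.2500, -2.2500], [-2.2500, -6.0000]] (det J = -18.5625).
Solving J·Δ = −F gives Δ = (0.0657, -0.3788).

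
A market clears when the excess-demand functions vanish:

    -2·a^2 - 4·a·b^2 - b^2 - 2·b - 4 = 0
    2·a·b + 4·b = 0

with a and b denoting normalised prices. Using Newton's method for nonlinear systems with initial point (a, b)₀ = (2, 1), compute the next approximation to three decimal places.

(1.571, 0.107)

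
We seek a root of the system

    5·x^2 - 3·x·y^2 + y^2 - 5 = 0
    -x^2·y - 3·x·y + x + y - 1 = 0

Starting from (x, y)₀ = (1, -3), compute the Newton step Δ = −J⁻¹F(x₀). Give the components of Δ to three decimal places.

At (1, -3): F = (-18.000, 9.000).
Jacobian J = [[10·x - 3·y^2, -6·x·y + 2·y], [-2·x·y - 3·y + 1, -x^2 - 3·x + 1]].
At the point, J = [[-17.000, 12.000], [16.000, -3.000]] (det J = -141.000).
Solving J·Δ = −F gives Δ = (-0.383, 0.957).

(-0.383, 0.957)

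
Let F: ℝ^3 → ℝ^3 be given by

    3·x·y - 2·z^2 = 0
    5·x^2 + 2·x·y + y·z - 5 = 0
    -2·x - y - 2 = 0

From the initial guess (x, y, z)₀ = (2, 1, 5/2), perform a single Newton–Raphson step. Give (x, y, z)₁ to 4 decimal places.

At (2, 1, 5/2): F = (-6.5000, 21.5000, -7.0000).
Jacobian J = [[3·y, 3·x, -4·z], [10·x + 2·y, 2·x + z, y], [-2, -1, 0]].
At the point, J = [[3.0000, 6.0000, -10.0000], [22.0000, 6.5000, 1.0000], [-2.0000, -1.0000, 0.0000]] (det J = 81.0000).
Solving J·Δ = −F gives Δ = (3.5617, -14.1235, -8.0556).
Then the next iterate is (x, y, z)₁ = (5.5617, -13.1235, -5.5556).

(5.5617, -13.1235, -5.5556)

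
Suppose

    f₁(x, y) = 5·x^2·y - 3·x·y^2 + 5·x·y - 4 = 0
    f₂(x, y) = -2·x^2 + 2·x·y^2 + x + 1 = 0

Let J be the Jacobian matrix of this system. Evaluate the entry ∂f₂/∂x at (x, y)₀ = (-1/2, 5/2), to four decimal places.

15.5000

∂f₂/∂x = -4·x + 2·y^2 + 1.
At (-1/2, 5/2) this is 15.5000.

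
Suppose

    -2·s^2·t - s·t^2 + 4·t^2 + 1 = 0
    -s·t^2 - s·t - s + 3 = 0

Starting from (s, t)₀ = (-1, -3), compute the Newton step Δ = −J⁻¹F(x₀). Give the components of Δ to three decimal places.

At (-1, -3): F = (52.000, 10.000).
Jacobian J = [[-4·s·t - t^2, -2·s^2 - 2·s·t + 8·t], [-t^2 - t - 1, -2·s·t - s]].
At the point, J = [[-21.000, -32.000], [-7.000, -5.000]] (det J = -119.000).
Solving J·Δ = −F gives Δ = (0.504, 1.294).

(0.504, 1.294)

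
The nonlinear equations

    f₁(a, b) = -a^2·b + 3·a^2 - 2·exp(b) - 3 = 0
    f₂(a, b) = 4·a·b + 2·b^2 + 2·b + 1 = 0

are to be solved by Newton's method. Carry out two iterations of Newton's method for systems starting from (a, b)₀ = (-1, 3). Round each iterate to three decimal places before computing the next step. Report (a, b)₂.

(-0.939, 0.907)

At (-1, 3): F = (-43.17107, 13.000).
Jacobian J = [[-2·a·b + 6·a, -a^2 - 2·exp(b)], [4·b, 4·a + 4·b + 2]].
At the point, J = [[0.000, -41.17107], [12.000, 10.000]] (det J = 494.05289).
Solving J·Δ = −F gives Δ = (-0.210, -1.049).
Then the next iterate is (a, b)₁ = (-1.210, 1.951).
Round to (-1.210, 1.951) and repeat: F = (-15.53560, 3.07196), J = [[-2.53858, -15.53554], [7.804, 4.964]].
Δ = (0.271, -1.044), so (a, b)₂ = (-0.939, 0.907).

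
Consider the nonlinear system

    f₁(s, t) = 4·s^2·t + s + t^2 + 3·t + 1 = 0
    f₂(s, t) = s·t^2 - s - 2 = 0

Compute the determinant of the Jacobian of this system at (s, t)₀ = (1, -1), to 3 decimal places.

J = [[8·s·t + 1, 4·s^2 + 2·t + 3], [t^2 - 1, 2·s·t]].
At the point, J = [[-7.000, 5.000], [0.000, -2.000]].
det J = 14.000.

14.000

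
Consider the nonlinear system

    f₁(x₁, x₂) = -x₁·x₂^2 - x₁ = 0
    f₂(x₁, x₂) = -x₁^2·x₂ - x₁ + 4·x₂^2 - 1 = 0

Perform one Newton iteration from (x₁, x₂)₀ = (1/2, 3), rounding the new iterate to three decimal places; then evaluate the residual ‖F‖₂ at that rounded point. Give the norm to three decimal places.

8.237

At (1/2, 3): F = (-5.000, 33.750).
Jacobian J = [[-x₂^2 - 1, -2·x₁·x₂], [-2·x₁·x₂ - 1, -x₁^2 + 8·x₂]].
At the point, J = [[-10.000, -3.000], [-4.000, 23.750]] (det J = -249.500).
Solving J·Δ = −F gives Δ = (-0.070, -1.433).
Then the next iterate is (x₁, x₂)₁ = (0.430, 1.567).
Re-evaluating at (0.430, 1.567): F = (-1.48586, 8.10222), so ‖F‖₂ = 8.237.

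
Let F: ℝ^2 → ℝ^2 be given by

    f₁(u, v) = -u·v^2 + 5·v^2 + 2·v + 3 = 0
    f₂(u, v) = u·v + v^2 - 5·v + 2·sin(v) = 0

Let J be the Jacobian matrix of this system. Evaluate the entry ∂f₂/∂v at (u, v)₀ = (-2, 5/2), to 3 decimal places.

-3.602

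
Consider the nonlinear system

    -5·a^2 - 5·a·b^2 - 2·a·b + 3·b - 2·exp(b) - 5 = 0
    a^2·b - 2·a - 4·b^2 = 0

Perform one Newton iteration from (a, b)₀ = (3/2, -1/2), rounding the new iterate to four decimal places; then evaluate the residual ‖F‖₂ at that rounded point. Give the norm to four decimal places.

At (3/2, -1/2): F = (-19.338061, -5.1250).
Jacobian J = [[-10·a - 5·b^2 - 2·b, -10·a·b - 2·a - 2·exp(b) + 3], [2·a·b - 2, a^2 - 8·b]].
At the point, J = [[-15.2500, 6.286939], [-3.5000, 6.2500]] (det J = -73.308215).
Solving J·Δ = −F gives Δ = (-1.2092, 0.1429).
Then the next iterate is (a, b)₁ = (0.2908, -0.3571).
Re-evaluating at (0.2908, -0.3571): F = (-7.871254, -1.121880), so ‖F‖₂ = 7.9508.

7.9508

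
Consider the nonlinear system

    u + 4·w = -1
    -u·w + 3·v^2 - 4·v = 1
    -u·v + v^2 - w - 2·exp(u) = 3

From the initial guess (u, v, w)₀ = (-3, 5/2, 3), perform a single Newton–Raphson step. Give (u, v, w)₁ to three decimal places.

At (-3, 5/2, 3): F = (10.000, 16.750, 7.65043).
Jacobian J = [[1, 0, 4], [-w, 6·v - 4, -u], [-v - 2·exp(u), -u + 2·v, -1]].
At the point, J = [[1.000, 0.000, 4.000], [-3.000, 11.000, 3.000], [-2.59957, 8.000, -1.000]] (det J = -16.61874).
Solving J·Δ = −F gives Δ = (-9.063, -3.931, -0.234).
Then the next iterate is (u, v, w)₁ = (-12.063, -1.431, 2.766).

(-12.063, -1.431, 2.766)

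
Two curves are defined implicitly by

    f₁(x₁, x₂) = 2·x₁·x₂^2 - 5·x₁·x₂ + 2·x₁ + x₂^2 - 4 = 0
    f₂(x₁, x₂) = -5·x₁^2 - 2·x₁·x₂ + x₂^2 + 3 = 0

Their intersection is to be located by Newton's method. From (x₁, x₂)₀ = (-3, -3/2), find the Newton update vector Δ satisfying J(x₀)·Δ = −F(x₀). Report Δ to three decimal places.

(1.404, 0.803)

At (-3, -3/2): F = (-43.750, -48.750).
Jacobian J = [[2·x₂^2 - 5·x₂ + 2, 4·x₁·x₂ - 5·x₁ + 2·x₂], [-10·x₁ - 2·x₂, -2·x₁ + 2·x₂]].
At the point, J = [[14.000, 30.000], [33.000, 3.000]] (det J = -948.000).
Solving J·Δ = −F gives Δ = (1.404, 0.803).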